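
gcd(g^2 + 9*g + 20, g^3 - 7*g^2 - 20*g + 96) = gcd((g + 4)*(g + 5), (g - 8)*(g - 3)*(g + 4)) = g + 4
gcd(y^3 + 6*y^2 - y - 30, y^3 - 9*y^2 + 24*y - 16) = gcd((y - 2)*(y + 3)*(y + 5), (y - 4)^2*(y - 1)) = 1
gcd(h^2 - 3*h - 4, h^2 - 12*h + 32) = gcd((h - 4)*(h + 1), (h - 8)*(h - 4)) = h - 4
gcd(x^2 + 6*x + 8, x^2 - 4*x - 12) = x + 2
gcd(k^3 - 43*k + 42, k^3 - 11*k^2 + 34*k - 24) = k^2 - 7*k + 6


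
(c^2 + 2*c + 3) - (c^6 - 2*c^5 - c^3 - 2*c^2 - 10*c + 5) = -c^6 + 2*c^5 + c^3 + 3*c^2 + 12*c - 2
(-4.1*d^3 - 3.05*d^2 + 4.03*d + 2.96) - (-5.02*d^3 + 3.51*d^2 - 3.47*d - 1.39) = 0.92*d^3 - 6.56*d^2 + 7.5*d + 4.35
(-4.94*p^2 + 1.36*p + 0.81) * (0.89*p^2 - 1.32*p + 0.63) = -4.3966*p^4 + 7.7312*p^3 - 4.1865*p^2 - 0.2124*p + 0.5103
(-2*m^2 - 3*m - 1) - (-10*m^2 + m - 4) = 8*m^2 - 4*m + 3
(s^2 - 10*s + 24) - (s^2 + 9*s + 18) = 6 - 19*s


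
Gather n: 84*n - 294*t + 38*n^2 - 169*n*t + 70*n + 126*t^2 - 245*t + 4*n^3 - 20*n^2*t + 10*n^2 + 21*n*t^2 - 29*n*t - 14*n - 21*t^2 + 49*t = 4*n^3 + n^2*(48 - 20*t) + n*(21*t^2 - 198*t + 140) + 105*t^2 - 490*t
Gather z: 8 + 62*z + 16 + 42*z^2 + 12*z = 42*z^2 + 74*z + 24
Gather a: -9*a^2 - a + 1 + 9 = -9*a^2 - a + 10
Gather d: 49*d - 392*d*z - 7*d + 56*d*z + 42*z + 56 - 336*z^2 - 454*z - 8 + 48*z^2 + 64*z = d*(42 - 336*z) - 288*z^2 - 348*z + 48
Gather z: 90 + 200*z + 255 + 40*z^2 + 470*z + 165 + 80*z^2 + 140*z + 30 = 120*z^2 + 810*z + 540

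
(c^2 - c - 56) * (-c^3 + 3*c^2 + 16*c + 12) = -c^5 + 4*c^4 + 69*c^3 - 172*c^2 - 908*c - 672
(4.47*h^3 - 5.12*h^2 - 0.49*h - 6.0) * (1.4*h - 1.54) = 6.258*h^4 - 14.0518*h^3 + 7.1988*h^2 - 7.6454*h + 9.24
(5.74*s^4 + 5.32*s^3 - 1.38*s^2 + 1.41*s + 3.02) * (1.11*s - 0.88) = 6.3714*s^5 + 0.854*s^4 - 6.2134*s^3 + 2.7795*s^2 + 2.1114*s - 2.6576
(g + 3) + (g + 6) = 2*g + 9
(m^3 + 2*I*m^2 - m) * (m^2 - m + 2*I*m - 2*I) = m^5 - m^4 + 4*I*m^4 - 5*m^3 - 4*I*m^3 + 5*m^2 - 2*I*m^2 + 2*I*m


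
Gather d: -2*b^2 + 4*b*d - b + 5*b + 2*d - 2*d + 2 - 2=-2*b^2 + 4*b*d + 4*b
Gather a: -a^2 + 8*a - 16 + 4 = -a^2 + 8*a - 12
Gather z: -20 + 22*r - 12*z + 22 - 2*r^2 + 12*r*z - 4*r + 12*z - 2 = -2*r^2 + 12*r*z + 18*r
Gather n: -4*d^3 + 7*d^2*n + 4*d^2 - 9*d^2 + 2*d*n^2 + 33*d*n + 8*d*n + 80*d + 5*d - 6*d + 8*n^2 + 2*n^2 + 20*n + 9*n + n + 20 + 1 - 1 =-4*d^3 - 5*d^2 + 79*d + n^2*(2*d + 10) + n*(7*d^2 + 41*d + 30) + 20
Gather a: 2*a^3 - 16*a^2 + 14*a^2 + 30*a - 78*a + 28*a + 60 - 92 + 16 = 2*a^3 - 2*a^2 - 20*a - 16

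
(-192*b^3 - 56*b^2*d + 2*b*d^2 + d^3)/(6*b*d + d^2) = -32*b^2/d - 4*b + d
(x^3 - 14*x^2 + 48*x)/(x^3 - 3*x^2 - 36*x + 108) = x*(x - 8)/(x^2 + 3*x - 18)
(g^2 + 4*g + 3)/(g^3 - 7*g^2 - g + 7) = (g + 3)/(g^2 - 8*g + 7)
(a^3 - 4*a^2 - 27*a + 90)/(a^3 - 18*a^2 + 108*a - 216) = (a^2 + 2*a - 15)/(a^2 - 12*a + 36)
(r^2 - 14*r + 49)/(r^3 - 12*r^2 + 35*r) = (r - 7)/(r*(r - 5))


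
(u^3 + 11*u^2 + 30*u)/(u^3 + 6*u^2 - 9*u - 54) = u*(u + 5)/(u^2 - 9)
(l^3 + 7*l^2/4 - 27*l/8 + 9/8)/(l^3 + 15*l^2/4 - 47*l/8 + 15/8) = (l + 3)/(l + 5)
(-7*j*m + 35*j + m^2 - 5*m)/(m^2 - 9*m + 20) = (-7*j + m)/(m - 4)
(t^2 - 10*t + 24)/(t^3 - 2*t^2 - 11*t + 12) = (t - 6)/(t^2 + 2*t - 3)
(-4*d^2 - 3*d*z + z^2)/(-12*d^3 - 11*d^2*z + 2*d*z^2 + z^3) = (-4*d + z)/(-12*d^2 + d*z + z^2)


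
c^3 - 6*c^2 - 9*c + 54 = (c - 6)*(c - 3)*(c + 3)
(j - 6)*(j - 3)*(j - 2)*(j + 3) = j^4 - 8*j^3 + 3*j^2 + 72*j - 108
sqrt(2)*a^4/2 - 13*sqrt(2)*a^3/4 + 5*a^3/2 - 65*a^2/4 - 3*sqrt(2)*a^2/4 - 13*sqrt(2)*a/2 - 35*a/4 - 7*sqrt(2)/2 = (a - 7)*(a + 1/2)*(a + 2*sqrt(2))*(sqrt(2)*a/2 + 1/2)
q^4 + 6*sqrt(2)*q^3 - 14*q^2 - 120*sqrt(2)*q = q*(q - 3*sqrt(2))*(q + 4*sqrt(2))*(q + 5*sqrt(2))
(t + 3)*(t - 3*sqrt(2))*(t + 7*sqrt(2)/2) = t^3 + sqrt(2)*t^2/2 + 3*t^2 - 21*t + 3*sqrt(2)*t/2 - 63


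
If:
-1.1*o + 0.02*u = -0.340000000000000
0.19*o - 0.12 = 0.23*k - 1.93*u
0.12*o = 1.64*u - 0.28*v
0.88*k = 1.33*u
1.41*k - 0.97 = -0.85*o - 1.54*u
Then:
No Solution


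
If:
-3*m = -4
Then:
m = 4/3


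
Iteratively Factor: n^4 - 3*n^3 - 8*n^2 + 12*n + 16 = (n - 2)*(n^3 - n^2 - 10*n - 8) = (n - 2)*(n + 2)*(n^2 - 3*n - 4) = (n - 4)*(n - 2)*(n + 2)*(n + 1)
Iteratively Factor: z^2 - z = (z)*(z - 1)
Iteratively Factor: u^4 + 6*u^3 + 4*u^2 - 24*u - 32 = (u - 2)*(u^3 + 8*u^2 + 20*u + 16) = (u - 2)*(u + 4)*(u^2 + 4*u + 4) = (u - 2)*(u + 2)*(u + 4)*(u + 2)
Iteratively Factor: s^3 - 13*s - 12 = (s - 4)*(s^2 + 4*s + 3) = (s - 4)*(s + 3)*(s + 1)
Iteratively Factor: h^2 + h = (h + 1)*(h)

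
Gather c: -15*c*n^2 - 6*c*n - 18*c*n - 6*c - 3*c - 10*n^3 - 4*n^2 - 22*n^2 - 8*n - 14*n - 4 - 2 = c*(-15*n^2 - 24*n - 9) - 10*n^3 - 26*n^2 - 22*n - 6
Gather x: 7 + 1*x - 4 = x + 3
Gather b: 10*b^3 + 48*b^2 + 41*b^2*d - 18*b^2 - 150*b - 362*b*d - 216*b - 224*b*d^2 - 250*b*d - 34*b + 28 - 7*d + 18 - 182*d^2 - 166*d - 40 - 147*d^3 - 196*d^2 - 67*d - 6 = 10*b^3 + b^2*(41*d + 30) + b*(-224*d^2 - 612*d - 400) - 147*d^3 - 378*d^2 - 240*d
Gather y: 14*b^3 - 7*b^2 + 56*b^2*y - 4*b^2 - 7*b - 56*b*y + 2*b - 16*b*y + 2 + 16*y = 14*b^3 - 11*b^2 - 5*b + y*(56*b^2 - 72*b + 16) + 2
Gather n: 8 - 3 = 5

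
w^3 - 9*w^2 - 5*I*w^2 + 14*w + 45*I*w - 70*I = (w - 7)*(w - 2)*(w - 5*I)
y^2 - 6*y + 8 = (y - 4)*(y - 2)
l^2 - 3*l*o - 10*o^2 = (l - 5*o)*(l + 2*o)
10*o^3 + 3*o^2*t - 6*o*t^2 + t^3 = (-5*o + t)*(-2*o + t)*(o + t)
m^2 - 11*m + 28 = (m - 7)*(m - 4)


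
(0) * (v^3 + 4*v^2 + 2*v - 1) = 0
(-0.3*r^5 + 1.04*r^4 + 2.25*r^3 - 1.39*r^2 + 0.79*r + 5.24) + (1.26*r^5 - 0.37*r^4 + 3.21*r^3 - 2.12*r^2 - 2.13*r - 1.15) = 0.96*r^5 + 0.67*r^4 + 5.46*r^3 - 3.51*r^2 - 1.34*r + 4.09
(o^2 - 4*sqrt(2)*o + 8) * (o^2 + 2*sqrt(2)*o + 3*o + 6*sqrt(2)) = o^4 - 2*sqrt(2)*o^3 + 3*o^3 - 6*sqrt(2)*o^2 - 8*o^2 - 24*o + 16*sqrt(2)*o + 48*sqrt(2)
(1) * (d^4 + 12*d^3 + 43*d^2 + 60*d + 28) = d^4 + 12*d^3 + 43*d^2 + 60*d + 28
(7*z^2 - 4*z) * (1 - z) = -7*z^3 + 11*z^2 - 4*z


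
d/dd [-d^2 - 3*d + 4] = -2*d - 3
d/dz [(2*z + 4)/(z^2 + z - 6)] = 2*(z^2 + z - (z + 2)*(2*z + 1) - 6)/(z^2 + z - 6)^2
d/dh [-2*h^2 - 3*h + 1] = -4*h - 3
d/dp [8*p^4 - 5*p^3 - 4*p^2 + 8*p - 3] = 32*p^3 - 15*p^2 - 8*p + 8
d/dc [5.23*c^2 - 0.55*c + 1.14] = 10.46*c - 0.55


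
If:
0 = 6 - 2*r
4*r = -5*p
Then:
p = -12/5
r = 3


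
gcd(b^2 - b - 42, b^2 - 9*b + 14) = b - 7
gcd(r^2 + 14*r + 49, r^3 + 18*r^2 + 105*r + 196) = r^2 + 14*r + 49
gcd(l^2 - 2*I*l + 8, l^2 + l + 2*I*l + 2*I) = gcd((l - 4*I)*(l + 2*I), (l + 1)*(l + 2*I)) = l + 2*I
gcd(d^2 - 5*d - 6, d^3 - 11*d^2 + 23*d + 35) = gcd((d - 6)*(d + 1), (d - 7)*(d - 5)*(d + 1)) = d + 1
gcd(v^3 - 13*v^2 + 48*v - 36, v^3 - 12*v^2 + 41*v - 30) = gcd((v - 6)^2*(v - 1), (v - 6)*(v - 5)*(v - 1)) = v^2 - 7*v + 6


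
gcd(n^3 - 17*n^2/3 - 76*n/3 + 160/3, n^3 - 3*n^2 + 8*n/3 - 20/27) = n - 5/3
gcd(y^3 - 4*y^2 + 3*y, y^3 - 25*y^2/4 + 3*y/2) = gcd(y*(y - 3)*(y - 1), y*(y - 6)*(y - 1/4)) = y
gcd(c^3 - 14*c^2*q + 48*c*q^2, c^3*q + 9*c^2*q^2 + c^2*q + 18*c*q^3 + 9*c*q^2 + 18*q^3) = 1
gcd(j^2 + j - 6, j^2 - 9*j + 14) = j - 2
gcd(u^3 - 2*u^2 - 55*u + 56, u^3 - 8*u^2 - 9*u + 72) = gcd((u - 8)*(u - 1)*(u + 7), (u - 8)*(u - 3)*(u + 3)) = u - 8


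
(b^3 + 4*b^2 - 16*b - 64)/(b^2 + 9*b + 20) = (b^2 - 16)/(b + 5)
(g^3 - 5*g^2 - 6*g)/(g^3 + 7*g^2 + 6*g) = (g - 6)/(g + 6)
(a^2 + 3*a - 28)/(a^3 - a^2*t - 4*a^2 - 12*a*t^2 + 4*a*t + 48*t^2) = (-a - 7)/(-a^2 + a*t + 12*t^2)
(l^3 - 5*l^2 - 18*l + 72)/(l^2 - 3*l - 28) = (l^2 - 9*l + 18)/(l - 7)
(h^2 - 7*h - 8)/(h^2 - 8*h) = (h + 1)/h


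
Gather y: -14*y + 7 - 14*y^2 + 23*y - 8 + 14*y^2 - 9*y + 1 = 0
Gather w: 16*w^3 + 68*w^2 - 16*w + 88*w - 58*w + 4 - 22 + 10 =16*w^3 + 68*w^2 + 14*w - 8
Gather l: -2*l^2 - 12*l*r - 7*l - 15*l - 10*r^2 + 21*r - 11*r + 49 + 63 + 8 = -2*l^2 + l*(-12*r - 22) - 10*r^2 + 10*r + 120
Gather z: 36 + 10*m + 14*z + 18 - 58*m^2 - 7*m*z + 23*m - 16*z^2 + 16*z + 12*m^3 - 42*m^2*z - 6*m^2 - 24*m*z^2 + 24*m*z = 12*m^3 - 64*m^2 + 33*m + z^2*(-24*m - 16) + z*(-42*m^2 + 17*m + 30) + 54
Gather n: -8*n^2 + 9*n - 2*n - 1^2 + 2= -8*n^2 + 7*n + 1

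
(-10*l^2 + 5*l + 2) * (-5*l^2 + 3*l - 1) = 50*l^4 - 55*l^3 + 15*l^2 + l - 2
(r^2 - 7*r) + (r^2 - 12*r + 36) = 2*r^2 - 19*r + 36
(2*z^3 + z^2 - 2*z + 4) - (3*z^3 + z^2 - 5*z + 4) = -z^3 + 3*z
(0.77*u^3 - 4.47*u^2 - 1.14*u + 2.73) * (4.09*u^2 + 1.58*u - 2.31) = 3.1493*u^5 - 17.0657*u^4 - 13.5039*u^3 + 19.6902*u^2 + 6.9468*u - 6.3063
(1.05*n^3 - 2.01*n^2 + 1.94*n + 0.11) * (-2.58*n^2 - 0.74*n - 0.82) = -2.709*n^5 + 4.4088*n^4 - 4.3788*n^3 - 0.0712000000000004*n^2 - 1.6722*n - 0.0902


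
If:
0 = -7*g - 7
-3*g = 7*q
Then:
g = -1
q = 3/7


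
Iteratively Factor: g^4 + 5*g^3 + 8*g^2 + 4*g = (g + 2)*(g^3 + 3*g^2 + 2*g) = g*(g + 2)*(g^2 + 3*g + 2) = g*(g + 2)^2*(g + 1)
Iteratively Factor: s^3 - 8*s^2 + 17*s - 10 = (s - 2)*(s^2 - 6*s + 5) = (s - 5)*(s - 2)*(s - 1)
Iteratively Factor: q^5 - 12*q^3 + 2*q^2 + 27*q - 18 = (q + 2)*(q^4 - 2*q^3 - 8*q^2 + 18*q - 9) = (q - 1)*(q + 2)*(q^3 - q^2 - 9*q + 9) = (q - 3)*(q - 1)*(q + 2)*(q^2 + 2*q - 3) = (q - 3)*(q - 1)*(q + 2)*(q + 3)*(q - 1)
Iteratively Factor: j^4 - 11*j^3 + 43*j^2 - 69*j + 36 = (j - 3)*(j^3 - 8*j^2 + 19*j - 12) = (j - 3)*(j - 1)*(j^2 - 7*j + 12) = (j - 4)*(j - 3)*(j - 1)*(j - 3)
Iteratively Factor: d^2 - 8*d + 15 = (d - 5)*(d - 3)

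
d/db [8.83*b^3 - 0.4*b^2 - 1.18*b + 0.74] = 26.49*b^2 - 0.8*b - 1.18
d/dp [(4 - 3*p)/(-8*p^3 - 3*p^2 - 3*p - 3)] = 3*(-16*p^3 + 29*p^2 + 8*p + 7)/(64*p^6 + 48*p^5 + 57*p^4 + 66*p^3 + 27*p^2 + 18*p + 9)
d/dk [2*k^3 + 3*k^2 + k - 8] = 6*k^2 + 6*k + 1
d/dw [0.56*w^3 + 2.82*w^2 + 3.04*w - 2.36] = 1.68*w^2 + 5.64*w + 3.04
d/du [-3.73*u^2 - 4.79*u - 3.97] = -7.46*u - 4.79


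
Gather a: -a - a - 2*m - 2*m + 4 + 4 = -2*a - 4*m + 8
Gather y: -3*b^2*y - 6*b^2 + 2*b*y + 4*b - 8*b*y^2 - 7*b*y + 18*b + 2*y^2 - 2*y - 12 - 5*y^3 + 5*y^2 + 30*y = -6*b^2 + 22*b - 5*y^3 + y^2*(7 - 8*b) + y*(-3*b^2 - 5*b + 28) - 12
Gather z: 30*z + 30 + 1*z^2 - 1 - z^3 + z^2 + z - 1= -z^3 + 2*z^2 + 31*z + 28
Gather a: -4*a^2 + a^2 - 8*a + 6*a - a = -3*a^2 - 3*a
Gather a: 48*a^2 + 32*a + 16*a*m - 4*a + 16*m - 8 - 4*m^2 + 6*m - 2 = 48*a^2 + a*(16*m + 28) - 4*m^2 + 22*m - 10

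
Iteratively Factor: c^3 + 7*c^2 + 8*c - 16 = (c + 4)*(c^2 + 3*c - 4) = (c + 4)^2*(c - 1)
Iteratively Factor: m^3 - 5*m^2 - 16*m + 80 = (m - 4)*(m^2 - m - 20) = (m - 5)*(m - 4)*(m + 4)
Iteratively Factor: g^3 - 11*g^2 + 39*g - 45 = (g - 5)*(g^2 - 6*g + 9) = (g - 5)*(g - 3)*(g - 3)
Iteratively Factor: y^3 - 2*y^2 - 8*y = (y + 2)*(y^2 - 4*y) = (y - 4)*(y + 2)*(y)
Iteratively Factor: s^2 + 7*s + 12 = (s + 3)*(s + 4)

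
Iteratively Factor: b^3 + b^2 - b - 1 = (b + 1)*(b^2 - 1) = (b - 1)*(b + 1)*(b + 1)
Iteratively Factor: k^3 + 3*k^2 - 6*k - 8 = (k + 1)*(k^2 + 2*k - 8) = (k - 2)*(k + 1)*(k + 4)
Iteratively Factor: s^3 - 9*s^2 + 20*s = (s)*(s^2 - 9*s + 20) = s*(s - 5)*(s - 4)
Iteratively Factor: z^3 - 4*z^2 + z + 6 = (z - 2)*(z^2 - 2*z - 3) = (z - 2)*(z + 1)*(z - 3)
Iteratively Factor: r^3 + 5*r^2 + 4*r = (r + 1)*(r^2 + 4*r) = r*(r + 1)*(r + 4)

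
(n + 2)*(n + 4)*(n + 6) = n^3 + 12*n^2 + 44*n + 48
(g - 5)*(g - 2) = g^2 - 7*g + 10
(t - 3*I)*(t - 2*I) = t^2 - 5*I*t - 6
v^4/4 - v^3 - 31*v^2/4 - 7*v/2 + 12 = (v/4 + 1/2)*(v - 8)*(v - 1)*(v + 3)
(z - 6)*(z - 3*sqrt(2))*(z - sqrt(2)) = z^3 - 6*z^2 - 4*sqrt(2)*z^2 + 6*z + 24*sqrt(2)*z - 36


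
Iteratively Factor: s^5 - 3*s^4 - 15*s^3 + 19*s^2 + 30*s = (s + 3)*(s^4 - 6*s^3 + 3*s^2 + 10*s) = (s + 1)*(s + 3)*(s^3 - 7*s^2 + 10*s) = s*(s + 1)*(s + 3)*(s^2 - 7*s + 10) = s*(s - 2)*(s + 1)*(s + 3)*(s - 5)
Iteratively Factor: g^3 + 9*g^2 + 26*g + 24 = (g + 2)*(g^2 + 7*g + 12) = (g + 2)*(g + 4)*(g + 3)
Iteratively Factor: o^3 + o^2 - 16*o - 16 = (o - 4)*(o^2 + 5*o + 4) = (o - 4)*(o + 1)*(o + 4)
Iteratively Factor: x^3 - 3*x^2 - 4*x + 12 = (x + 2)*(x^2 - 5*x + 6) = (x - 2)*(x + 2)*(x - 3)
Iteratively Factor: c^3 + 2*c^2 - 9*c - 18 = (c + 3)*(c^2 - c - 6) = (c + 2)*(c + 3)*(c - 3)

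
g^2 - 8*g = g*(g - 8)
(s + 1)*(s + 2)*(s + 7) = s^3 + 10*s^2 + 23*s + 14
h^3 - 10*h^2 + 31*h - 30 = (h - 5)*(h - 3)*(h - 2)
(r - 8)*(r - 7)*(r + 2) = r^3 - 13*r^2 + 26*r + 112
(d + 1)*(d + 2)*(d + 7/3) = d^3 + 16*d^2/3 + 9*d + 14/3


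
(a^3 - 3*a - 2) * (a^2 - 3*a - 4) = a^5 - 3*a^4 - 7*a^3 + 7*a^2 + 18*a + 8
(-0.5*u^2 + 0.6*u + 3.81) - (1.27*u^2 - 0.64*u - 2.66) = -1.77*u^2 + 1.24*u + 6.47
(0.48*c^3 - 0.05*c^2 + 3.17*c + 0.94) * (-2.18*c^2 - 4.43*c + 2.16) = -1.0464*c^5 - 2.0174*c^4 - 5.6523*c^3 - 16.2003*c^2 + 2.683*c + 2.0304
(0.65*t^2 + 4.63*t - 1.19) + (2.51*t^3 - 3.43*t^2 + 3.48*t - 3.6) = 2.51*t^3 - 2.78*t^2 + 8.11*t - 4.79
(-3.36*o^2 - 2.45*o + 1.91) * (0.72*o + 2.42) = -2.4192*o^3 - 9.8952*o^2 - 4.5538*o + 4.6222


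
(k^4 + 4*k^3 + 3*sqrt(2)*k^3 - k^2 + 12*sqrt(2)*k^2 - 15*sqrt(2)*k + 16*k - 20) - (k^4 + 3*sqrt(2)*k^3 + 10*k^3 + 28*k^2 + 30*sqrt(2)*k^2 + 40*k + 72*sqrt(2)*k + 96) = -6*k^3 - 29*k^2 - 18*sqrt(2)*k^2 - 87*sqrt(2)*k - 24*k - 116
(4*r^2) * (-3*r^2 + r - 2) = -12*r^4 + 4*r^3 - 8*r^2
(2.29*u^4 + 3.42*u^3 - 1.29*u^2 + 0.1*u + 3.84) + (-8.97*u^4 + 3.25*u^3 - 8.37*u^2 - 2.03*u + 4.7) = -6.68*u^4 + 6.67*u^3 - 9.66*u^2 - 1.93*u + 8.54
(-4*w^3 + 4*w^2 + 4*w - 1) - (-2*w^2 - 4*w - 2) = -4*w^3 + 6*w^2 + 8*w + 1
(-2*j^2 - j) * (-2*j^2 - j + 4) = 4*j^4 + 4*j^3 - 7*j^2 - 4*j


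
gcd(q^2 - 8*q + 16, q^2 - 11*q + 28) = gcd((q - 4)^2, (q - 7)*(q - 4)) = q - 4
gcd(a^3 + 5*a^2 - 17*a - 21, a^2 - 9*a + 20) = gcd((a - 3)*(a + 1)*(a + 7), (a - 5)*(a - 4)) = 1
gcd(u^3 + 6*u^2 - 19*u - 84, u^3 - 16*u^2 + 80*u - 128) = u - 4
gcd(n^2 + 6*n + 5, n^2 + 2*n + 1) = n + 1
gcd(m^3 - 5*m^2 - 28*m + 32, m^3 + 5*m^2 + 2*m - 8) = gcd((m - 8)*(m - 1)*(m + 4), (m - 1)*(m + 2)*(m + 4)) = m^2 + 3*m - 4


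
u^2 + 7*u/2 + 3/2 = (u + 1/2)*(u + 3)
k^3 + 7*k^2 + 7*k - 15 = (k - 1)*(k + 3)*(k + 5)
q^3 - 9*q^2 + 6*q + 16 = (q - 8)*(q - 2)*(q + 1)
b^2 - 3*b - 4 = (b - 4)*(b + 1)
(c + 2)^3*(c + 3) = c^4 + 9*c^3 + 30*c^2 + 44*c + 24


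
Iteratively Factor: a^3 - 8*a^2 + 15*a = (a - 3)*(a^2 - 5*a) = (a - 5)*(a - 3)*(a)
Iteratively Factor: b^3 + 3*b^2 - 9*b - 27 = (b + 3)*(b^2 - 9) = (b - 3)*(b + 3)*(b + 3)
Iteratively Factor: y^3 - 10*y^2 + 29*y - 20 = (y - 5)*(y^2 - 5*y + 4) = (y - 5)*(y - 4)*(y - 1)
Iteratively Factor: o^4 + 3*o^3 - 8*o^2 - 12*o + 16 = (o + 2)*(o^3 + o^2 - 10*o + 8) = (o - 2)*(o + 2)*(o^2 + 3*o - 4) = (o - 2)*(o - 1)*(o + 2)*(o + 4)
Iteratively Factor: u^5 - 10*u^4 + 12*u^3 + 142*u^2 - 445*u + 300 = (u - 5)*(u^4 - 5*u^3 - 13*u^2 + 77*u - 60) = (u - 5)^2*(u^3 - 13*u + 12) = (u - 5)^2*(u - 1)*(u^2 + u - 12) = (u - 5)^2*(u - 3)*(u - 1)*(u + 4)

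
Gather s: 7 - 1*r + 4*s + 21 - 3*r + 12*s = -4*r + 16*s + 28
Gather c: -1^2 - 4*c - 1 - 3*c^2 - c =-3*c^2 - 5*c - 2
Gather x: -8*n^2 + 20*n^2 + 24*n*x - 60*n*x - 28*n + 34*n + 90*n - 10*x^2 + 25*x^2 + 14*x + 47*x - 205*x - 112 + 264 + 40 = 12*n^2 + 96*n + 15*x^2 + x*(-36*n - 144) + 192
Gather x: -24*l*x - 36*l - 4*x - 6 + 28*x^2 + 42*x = -36*l + 28*x^2 + x*(38 - 24*l) - 6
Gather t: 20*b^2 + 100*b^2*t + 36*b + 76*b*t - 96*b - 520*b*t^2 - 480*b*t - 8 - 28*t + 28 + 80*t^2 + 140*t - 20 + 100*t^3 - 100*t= 20*b^2 - 60*b + 100*t^3 + t^2*(80 - 520*b) + t*(100*b^2 - 404*b + 12)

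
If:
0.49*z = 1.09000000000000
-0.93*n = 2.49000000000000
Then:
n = -2.68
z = 2.22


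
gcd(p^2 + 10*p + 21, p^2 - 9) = p + 3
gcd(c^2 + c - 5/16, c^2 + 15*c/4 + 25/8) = c + 5/4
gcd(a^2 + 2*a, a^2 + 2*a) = a^2 + 2*a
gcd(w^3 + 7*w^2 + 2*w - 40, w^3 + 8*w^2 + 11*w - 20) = w^2 + 9*w + 20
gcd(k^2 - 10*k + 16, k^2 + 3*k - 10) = k - 2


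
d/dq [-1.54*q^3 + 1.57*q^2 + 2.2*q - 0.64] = -4.62*q^2 + 3.14*q + 2.2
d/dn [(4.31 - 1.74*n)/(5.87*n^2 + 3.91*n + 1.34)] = (10.2138*n^2 - 50.5994*n - 19.1837)/(34.4569*n^4 + 45.9034*n^3 + 31.0197*n^2 + 10.4788*n + 1.7956)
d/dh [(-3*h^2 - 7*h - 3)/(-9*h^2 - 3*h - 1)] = 2*(-27*h^2 - 24*h - 1)/(81*h^4 + 54*h^3 + 27*h^2 + 6*h + 1)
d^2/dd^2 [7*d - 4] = 0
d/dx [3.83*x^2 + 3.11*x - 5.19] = 7.66*x + 3.11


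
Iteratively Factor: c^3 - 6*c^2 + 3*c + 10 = (c - 2)*(c^2 - 4*c - 5) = (c - 2)*(c + 1)*(c - 5)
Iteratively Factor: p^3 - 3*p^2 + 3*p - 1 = (p - 1)*(p^2 - 2*p + 1) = (p - 1)^2*(p - 1)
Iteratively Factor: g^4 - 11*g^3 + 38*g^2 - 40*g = (g - 4)*(g^3 - 7*g^2 + 10*g) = (g - 5)*(g - 4)*(g^2 - 2*g) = (g - 5)*(g - 4)*(g - 2)*(g)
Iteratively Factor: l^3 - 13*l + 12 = (l + 4)*(l^2 - 4*l + 3) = (l - 3)*(l + 4)*(l - 1)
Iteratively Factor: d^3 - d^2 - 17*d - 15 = (d - 5)*(d^2 + 4*d + 3) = (d - 5)*(d + 3)*(d + 1)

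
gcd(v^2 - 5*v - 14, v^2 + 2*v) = v + 2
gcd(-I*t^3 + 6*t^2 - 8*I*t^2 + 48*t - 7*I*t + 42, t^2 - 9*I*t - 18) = 1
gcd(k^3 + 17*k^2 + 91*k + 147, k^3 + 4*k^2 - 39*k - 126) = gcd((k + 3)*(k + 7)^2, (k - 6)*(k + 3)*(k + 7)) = k^2 + 10*k + 21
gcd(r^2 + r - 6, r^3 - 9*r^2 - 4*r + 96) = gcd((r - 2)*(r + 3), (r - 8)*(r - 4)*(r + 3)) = r + 3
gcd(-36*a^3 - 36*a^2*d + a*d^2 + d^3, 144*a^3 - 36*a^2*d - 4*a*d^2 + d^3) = 36*a^2 - d^2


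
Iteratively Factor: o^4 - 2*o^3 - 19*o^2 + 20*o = (o + 4)*(o^3 - 6*o^2 + 5*o) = o*(o + 4)*(o^2 - 6*o + 5) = o*(o - 1)*(o + 4)*(o - 5)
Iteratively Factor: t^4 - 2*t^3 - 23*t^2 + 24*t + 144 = (t + 3)*(t^3 - 5*t^2 - 8*t + 48) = (t - 4)*(t + 3)*(t^2 - t - 12) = (t - 4)^2*(t + 3)*(t + 3)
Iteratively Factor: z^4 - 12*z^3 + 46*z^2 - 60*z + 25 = (z - 5)*(z^3 - 7*z^2 + 11*z - 5) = (z - 5)^2*(z^2 - 2*z + 1) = (z - 5)^2*(z - 1)*(z - 1)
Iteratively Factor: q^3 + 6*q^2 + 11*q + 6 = (q + 3)*(q^2 + 3*q + 2) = (q + 2)*(q + 3)*(q + 1)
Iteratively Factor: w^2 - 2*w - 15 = (w - 5)*(w + 3)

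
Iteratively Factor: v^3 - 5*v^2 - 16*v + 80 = (v + 4)*(v^2 - 9*v + 20) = (v - 4)*(v + 4)*(v - 5)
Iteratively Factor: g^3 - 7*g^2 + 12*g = (g - 3)*(g^2 - 4*g) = g*(g - 3)*(g - 4)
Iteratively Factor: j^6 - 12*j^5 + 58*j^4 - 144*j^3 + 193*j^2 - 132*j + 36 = (j - 1)*(j^5 - 11*j^4 + 47*j^3 - 97*j^2 + 96*j - 36) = (j - 1)^2*(j^4 - 10*j^3 + 37*j^2 - 60*j + 36) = (j - 3)*(j - 1)^2*(j^3 - 7*j^2 + 16*j - 12) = (j - 3)^2*(j - 1)^2*(j^2 - 4*j + 4) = (j - 3)^2*(j - 2)*(j - 1)^2*(j - 2)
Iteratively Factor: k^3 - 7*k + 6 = (k - 1)*(k^2 + k - 6) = (k - 2)*(k - 1)*(k + 3)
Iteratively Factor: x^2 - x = (x - 1)*(x)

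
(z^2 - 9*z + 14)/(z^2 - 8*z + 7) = (z - 2)/(z - 1)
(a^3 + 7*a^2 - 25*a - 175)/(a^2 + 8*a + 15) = (a^2 + 2*a - 35)/(a + 3)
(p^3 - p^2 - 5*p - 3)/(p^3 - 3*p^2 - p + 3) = (p + 1)/(p - 1)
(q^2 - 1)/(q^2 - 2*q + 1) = (q + 1)/(q - 1)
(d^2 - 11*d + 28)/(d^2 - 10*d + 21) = (d - 4)/(d - 3)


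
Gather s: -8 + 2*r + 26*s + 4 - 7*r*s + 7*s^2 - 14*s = 2*r + 7*s^2 + s*(12 - 7*r) - 4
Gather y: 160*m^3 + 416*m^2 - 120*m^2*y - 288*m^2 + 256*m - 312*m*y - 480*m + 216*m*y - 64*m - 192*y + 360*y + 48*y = 160*m^3 + 128*m^2 - 288*m + y*(-120*m^2 - 96*m + 216)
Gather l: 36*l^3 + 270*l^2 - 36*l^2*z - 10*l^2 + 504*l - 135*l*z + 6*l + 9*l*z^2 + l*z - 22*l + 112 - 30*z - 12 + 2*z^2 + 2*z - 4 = 36*l^3 + l^2*(260 - 36*z) + l*(9*z^2 - 134*z + 488) + 2*z^2 - 28*z + 96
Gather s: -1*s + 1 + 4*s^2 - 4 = 4*s^2 - s - 3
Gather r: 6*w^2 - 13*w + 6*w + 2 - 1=6*w^2 - 7*w + 1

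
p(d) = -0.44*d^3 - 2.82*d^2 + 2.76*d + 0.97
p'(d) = -1.32*d^2 - 5.64*d + 2.76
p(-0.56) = -1.38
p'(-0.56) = 5.50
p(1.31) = -1.24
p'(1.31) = -6.89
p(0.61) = 1.50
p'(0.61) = -1.17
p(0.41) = 1.60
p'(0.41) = 0.23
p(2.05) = -9.01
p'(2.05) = -14.35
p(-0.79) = -2.75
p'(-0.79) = 6.39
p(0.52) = 1.58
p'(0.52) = -0.53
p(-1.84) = -10.91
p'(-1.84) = 8.67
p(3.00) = -28.01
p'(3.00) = -26.04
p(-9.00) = 68.47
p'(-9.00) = -53.40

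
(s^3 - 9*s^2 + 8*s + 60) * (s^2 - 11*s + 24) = s^5 - 20*s^4 + 131*s^3 - 244*s^2 - 468*s + 1440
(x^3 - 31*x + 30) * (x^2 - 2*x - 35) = x^5 - 2*x^4 - 66*x^3 + 92*x^2 + 1025*x - 1050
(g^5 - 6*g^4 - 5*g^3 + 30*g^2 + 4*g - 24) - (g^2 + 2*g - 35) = g^5 - 6*g^4 - 5*g^3 + 29*g^2 + 2*g + 11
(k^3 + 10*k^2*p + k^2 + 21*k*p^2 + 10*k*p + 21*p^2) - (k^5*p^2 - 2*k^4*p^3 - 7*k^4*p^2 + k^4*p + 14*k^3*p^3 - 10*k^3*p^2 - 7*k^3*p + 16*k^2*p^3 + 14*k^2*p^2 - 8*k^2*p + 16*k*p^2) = -k^5*p^2 + 2*k^4*p^3 + 7*k^4*p^2 - k^4*p - 14*k^3*p^3 + 10*k^3*p^2 + 7*k^3*p + k^3 - 16*k^2*p^3 - 14*k^2*p^2 + 18*k^2*p + k^2 + 5*k*p^2 + 10*k*p + 21*p^2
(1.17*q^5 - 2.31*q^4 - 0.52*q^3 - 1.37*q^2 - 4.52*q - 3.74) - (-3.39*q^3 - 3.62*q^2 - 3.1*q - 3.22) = 1.17*q^5 - 2.31*q^4 + 2.87*q^3 + 2.25*q^2 - 1.42*q - 0.52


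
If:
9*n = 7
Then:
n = 7/9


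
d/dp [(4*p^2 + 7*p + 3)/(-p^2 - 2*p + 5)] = (-p^2 + 46*p + 41)/(p^4 + 4*p^3 - 6*p^2 - 20*p + 25)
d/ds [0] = 0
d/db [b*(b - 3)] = 2*b - 3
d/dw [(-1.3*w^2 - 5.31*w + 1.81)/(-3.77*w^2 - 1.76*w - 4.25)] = (-17.7307*w^2 + 24.6974*w + 25.7531)/(14.2129*w^4 + 13.2704*w^3 + 35.1426*w^2 + 14.96*w + 18.0625)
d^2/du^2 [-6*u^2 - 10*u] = -12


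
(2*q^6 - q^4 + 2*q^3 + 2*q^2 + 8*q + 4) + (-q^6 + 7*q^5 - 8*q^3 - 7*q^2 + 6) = q^6 + 7*q^5 - q^4 - 6*q^3 - 5*q^2 + 8*q + 10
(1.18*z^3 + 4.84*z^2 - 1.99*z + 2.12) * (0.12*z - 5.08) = 0.1416*z^4 - 5.4136*z^3 - 24.826*z^2 + 10.3636*z - 10.7696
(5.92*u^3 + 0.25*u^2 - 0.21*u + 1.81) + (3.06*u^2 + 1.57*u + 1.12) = 5.92*u^3 + 3.31*u^2 + 1.36*u + 2.93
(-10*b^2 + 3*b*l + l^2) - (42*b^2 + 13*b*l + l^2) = -52*b^2 - 10*b*l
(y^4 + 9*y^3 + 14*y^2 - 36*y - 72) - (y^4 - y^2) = 9*y^3 + 15*y^2 - 36*y - 72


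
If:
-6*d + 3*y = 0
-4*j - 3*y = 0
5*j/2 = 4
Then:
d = -16/15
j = 8/5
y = -32/15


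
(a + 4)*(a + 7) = a^2 + 11*a + 28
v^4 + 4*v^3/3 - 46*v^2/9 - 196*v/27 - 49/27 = (v - 7/3)*(v + 1/3)*(v + 1)*(v + 7/3)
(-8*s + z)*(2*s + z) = -16*s^2 - 6*s*z + z^2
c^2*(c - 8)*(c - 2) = c^4 - 10*c^3 + 16*c^2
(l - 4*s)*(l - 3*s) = l^2 - 7*l*s + 12*s^2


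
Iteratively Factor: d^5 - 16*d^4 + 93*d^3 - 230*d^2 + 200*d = (d - 2)*(d^4 - 14*d^3 + 65*d^2 - 100*d) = (d - 5)*(d - 2)*(d^3 - 9*d^2 + 20*d) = (d - 5)*(d - 4)*(d - 2)*(d^2 - 5*d) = d*(d - 5)*(d - 4)*(d - 2)*(d - 5)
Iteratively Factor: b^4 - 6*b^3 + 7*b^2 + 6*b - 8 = (b - 4)*(b^3 - 2*b^2 - b + 2) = (b - 4)*(b - 2)*(b^2 - 1) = (b - 4)*(b - 2)*(b + 1)*(b - 1)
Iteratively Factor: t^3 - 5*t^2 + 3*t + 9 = (t - 3)*(t^2 - 2*t - 3) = (t - 3)^2*(t + 1)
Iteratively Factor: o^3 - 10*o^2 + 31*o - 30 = (o - 2)*(o^2 - 8*o + 15) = (o - 5)*(o - 2)*(o - 3)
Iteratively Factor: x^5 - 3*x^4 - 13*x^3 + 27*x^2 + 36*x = (x - 4)*(x^4 + x^3 - 9*x^2 - 9*x) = (x - 4)*(x + 3)*(x^3 - 2*x^2 - 3*x) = (x - 4)*(x + 1)*(x + 3)*(x^2 - 3*x) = (x - 4)*(x - 3)*(x + 1)*(x + 3)*(x)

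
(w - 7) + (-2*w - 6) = -w - 13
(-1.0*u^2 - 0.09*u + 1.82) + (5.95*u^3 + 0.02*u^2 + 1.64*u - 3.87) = 5.95*u^3 - 0.98*u^2 + 1.55*u - 2.05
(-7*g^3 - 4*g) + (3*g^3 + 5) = -4*g^3 - 4*g + 5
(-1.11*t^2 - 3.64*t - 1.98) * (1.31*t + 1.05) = -1.4541*t^3 - 5.9339*t^2 - 6.4158*t - 2.079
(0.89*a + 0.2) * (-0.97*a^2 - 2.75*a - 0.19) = -0.8633*a^3 - 2.6415*a^2 - 0.7191*a - 0.038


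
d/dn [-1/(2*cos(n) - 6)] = -sin(n)/(2*(cos(n) - 3)^2)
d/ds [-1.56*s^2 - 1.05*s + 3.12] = -3.12*s - 1.05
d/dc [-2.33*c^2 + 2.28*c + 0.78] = 2.28 - 4.66*c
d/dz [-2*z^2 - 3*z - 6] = -4*z - 3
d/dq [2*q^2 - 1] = 4*q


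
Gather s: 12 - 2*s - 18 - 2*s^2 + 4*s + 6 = -2*s^2 + 2*s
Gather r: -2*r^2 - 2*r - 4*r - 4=-2*r^2 - 6*r - 4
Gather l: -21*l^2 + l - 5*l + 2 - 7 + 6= -21*l^2 - 4*l + 1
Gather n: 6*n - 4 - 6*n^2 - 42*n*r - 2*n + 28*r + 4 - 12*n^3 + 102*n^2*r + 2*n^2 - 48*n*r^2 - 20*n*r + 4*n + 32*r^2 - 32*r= -12*n^3 + n^2*(102*r - 4) + n*(-48*r^2 - 62*r + 8) + 32*r^2 - 4*r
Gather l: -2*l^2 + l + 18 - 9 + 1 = -2*l^2 + l + 10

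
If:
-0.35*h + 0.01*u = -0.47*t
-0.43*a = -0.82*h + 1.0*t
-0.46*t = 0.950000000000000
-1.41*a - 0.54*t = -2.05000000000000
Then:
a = 2.24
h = -1.34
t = -2.07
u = 50.12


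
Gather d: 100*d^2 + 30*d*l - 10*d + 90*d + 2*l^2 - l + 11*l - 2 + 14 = 100*d^2 + d*(30*l + 80) + 2*l^2 + 10*l + 12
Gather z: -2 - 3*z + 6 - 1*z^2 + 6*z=-z^2 + 3*z + 4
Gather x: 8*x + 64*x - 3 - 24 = 72*x - 27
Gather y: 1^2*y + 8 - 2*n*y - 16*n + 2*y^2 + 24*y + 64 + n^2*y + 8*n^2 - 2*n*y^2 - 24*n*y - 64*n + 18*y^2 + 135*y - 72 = 8*n^2 - 80*n + y^2*(20 - 2*n) + y*(n^2 - 26*n + 160)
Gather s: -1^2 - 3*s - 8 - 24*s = -27*s - 9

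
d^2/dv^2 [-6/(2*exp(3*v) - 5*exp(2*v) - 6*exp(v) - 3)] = 12*(4*(-3*exp(2*v) + 5*exp(v) + 3)^2*exp(v) + (9*exp(2*v) - 10*exp(v) - 3)*(-2*exp(3*v) + 5*exp(2*v) + 6*exp(v) + 3))*exp(v)/(-2*exp(3*v) + 5*exp(2*v) + 6*exp(v) + 3)^3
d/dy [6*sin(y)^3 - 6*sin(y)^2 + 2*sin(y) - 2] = 2*(3*sin(y) - 1)^2*cos(y)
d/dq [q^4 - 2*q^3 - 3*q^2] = 2*q*(2*q^2 - 3*q - 3)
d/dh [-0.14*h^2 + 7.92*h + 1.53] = 7.92 - 0.28*h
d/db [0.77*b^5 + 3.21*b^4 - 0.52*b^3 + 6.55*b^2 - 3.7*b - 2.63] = 3.85*b^4 + 12.84*b^3 - 1.56*b^2 + 13.1*b - 3.7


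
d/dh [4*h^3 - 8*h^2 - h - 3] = 12*h^2 - 16*h - 1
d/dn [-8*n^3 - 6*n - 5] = -24*n^2 - 6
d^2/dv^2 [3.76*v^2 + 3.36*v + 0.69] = 7.52000000000000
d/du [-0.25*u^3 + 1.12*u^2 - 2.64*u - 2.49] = -0.75*u^2 + 2.24*u - 2.64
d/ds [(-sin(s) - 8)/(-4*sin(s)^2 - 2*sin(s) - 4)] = (-32*sin(s) + cos(2*s) - 7)*cos(s)/(2*(sin(s) - cos(2*s) + 3)^2)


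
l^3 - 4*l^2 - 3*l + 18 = (l - 3)^2*(l + 2)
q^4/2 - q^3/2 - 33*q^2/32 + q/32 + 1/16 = (q/2 + 1/2)*(q - 2)*(q - 1/4)*(q + 1/4)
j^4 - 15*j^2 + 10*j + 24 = (j - 3)*(j - 2)*(j + 1)*(j + 4)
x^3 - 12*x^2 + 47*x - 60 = (x - 5)*(x - 4)*(x - 3)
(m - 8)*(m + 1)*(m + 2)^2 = m^4 - 3*m^3 - 32*m^2 - 60*m - 32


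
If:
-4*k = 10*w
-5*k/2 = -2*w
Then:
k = 0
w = 0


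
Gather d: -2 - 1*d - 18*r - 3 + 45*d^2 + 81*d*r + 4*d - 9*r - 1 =45*d^2 + d*(81*r + 3) - 27*r - 6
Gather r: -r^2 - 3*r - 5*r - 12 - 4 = -r^2 - 8*r - 16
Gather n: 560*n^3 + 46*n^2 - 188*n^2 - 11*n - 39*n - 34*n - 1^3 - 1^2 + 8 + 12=560*n^3 - 142*n^2 - 84*n + 18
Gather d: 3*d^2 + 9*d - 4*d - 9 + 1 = 3*d^2 + 5*d - 8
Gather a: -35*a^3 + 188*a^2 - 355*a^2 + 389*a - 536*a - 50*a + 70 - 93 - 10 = -35*a^3 - 167*a^2 - 197*a - 33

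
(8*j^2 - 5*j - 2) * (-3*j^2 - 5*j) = -24*j^4 - 25*j^3 + 31*j^2 + 10*j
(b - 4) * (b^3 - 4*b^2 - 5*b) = b^4 - 8*b^3 + 11*b^2 + 20*b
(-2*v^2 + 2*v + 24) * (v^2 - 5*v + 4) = -2*v^4 + 12*v^3 + 6*v^2 - 112*v + 96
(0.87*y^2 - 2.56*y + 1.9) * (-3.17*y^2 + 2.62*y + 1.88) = -2.7579*y^4 + 10.3946*y^3 - 11.0946*y^2 + 0.1652*y + 3.572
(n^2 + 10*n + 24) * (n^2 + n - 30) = n^4 + 11*n^3 + 4*n^2 - 276*n - 720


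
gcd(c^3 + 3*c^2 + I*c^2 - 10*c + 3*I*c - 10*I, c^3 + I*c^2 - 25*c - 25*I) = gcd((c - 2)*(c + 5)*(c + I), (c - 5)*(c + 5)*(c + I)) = c^2 + c*(5 + I) + 5*I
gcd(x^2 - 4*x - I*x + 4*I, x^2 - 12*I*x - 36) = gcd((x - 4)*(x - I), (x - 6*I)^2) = 1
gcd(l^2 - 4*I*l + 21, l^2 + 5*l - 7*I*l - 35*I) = l - 7*I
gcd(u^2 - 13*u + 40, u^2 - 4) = 1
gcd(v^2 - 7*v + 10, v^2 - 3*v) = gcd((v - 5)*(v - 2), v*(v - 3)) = 1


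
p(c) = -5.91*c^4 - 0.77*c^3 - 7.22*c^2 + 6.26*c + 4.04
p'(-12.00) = 40696.82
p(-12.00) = -122329.96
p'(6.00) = -5269.78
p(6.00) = -8044.00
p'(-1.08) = 48.94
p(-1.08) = -18.21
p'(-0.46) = 14.71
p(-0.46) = -0.56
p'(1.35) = -75.61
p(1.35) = -22.19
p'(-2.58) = 434.12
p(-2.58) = -308.80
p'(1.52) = -104.04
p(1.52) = -37.38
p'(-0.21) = 9.41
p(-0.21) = 2.40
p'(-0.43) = 13.92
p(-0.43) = -0.13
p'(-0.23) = 9.75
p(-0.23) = 2.21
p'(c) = -23.64*c^3 - 2.31*c^2 - 14.44*c + 6.26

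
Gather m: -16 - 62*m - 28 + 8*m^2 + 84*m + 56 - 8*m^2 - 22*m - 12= 0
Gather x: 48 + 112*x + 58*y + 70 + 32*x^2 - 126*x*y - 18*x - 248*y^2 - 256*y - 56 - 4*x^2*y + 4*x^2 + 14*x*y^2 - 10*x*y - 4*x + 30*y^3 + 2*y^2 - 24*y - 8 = x^2*(36 - 4*y) + x*(14*y^2 - 136*y + 90) + 30*y^3 - 246*y^2 - 222*y + 54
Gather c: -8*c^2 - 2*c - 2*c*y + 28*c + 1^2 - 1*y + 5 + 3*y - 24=-8*c^2 + c*(26 - 2*y) + 2*y - 18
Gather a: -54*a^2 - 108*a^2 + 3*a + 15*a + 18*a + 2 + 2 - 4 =-162*a^2 + 36*a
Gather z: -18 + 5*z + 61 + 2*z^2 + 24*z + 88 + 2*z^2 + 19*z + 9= 4*z^2 + 48*z + 140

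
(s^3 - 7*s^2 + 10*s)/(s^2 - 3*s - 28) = s*(-s^2 + 7*s - 10)/(-s^2 + 3*s + 28)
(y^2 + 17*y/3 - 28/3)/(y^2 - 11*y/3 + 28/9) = 3*(y + 7)/(3*y - 7)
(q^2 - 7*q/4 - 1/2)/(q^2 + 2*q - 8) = (q + 1/4)/(q + 4)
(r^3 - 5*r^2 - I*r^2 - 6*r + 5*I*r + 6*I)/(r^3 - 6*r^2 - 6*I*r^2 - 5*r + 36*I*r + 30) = (r + 1)/(r - 5*I)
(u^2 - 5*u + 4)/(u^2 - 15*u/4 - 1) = 4*(u - 1)/(4*u + 1)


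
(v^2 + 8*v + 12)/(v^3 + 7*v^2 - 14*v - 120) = (v + 2)/(v^2 + v - 20)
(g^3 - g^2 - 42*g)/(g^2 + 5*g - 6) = g*(g - 7)/(g - 1)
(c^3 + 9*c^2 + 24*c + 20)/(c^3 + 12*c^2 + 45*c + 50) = (c + 2)/(c + 5)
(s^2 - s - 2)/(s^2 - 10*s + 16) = (s + 1)/(s - 8)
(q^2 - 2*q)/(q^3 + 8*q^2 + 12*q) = (q - 2)/(q^2 + 8*q + 12)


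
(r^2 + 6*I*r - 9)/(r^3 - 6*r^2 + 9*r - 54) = (r + 3*I)/(r^2 - 3*r*(2 + I) + 18*I)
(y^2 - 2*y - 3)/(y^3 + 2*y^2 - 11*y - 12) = 1/(y + 4)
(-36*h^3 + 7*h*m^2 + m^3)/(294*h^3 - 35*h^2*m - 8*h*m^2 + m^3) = (-6*h^2 + h*m + m^2)/(49*h^2 - 14*h*m + m^2)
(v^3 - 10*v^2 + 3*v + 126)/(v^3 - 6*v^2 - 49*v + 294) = (v + 3)/(v + 7)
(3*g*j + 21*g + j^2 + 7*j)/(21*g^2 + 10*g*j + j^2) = (j + 7)/(7*g + j)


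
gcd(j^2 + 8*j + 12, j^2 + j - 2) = j + 2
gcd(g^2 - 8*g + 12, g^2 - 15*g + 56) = 1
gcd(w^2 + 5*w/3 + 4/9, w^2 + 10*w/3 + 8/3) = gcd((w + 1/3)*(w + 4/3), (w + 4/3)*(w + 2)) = w + 4/3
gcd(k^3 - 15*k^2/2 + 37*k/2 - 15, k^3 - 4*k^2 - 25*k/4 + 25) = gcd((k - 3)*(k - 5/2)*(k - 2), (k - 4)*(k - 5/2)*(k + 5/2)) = k - 5/2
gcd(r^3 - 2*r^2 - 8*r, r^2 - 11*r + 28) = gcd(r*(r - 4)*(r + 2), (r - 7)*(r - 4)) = r - 4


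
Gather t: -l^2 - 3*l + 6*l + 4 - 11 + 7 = -l^2 + 3*l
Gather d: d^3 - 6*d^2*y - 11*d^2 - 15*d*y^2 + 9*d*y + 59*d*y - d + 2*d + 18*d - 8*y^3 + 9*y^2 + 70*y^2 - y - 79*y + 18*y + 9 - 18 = d^3 + d^2*(-6*y - 11) + d*(-15*y^2 + 68*y + 19) - 8*y^3 + 79*y^2 - 62*y - 9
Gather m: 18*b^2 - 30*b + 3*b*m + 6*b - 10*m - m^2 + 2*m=18*b^2 - 24*b - m^2 + m*(3*b - 8)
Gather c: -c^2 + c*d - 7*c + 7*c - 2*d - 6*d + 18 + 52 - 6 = -c^2 + c*d - 8*d + 64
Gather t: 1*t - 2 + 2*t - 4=3*t - 6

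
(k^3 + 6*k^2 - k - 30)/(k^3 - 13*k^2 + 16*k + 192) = (k^2 + 3*k - 10)/(k^2 - 16*k + 64)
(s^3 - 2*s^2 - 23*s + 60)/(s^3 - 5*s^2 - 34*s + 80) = (s^2 - 7*s + 12)/(s^2 - 10*s + 16)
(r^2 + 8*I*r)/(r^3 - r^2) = (r + 8*I)/(r*(r - 1))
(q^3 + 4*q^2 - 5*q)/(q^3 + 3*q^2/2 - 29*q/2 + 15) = 2*q*(q - 1)/(2*q^2 - 7*q + 6)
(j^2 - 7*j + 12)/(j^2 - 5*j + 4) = (j - 3)/(j - 1)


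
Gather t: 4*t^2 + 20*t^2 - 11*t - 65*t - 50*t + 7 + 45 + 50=24*t^2 - 126*t + 102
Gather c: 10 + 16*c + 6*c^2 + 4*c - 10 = 6*c^2 + 20*c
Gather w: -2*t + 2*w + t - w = -t + w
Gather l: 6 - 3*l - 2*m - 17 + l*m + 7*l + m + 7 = l*(m + 4) - m - 4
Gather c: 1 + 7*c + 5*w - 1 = 7*c + 5*w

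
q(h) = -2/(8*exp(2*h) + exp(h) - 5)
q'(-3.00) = 0.01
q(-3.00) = 0.41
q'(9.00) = 0.00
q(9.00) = 0.00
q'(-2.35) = 0.02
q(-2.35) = 0.41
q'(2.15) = 0.01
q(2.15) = -0.00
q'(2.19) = 0.01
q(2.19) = -0.00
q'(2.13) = 0.01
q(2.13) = -0.00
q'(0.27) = 0.57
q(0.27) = -0.20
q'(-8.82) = 0.00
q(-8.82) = 0.40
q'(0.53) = 0.24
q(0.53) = -0.10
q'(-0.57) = 3.23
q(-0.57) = 1.07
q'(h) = -2*(-16*exp(2*h) - exp(h))/(8*exp(2*h) + exp(h) - 5)^2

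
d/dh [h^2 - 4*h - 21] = 2*h - 4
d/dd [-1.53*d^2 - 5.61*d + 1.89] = -3.06*d - 5.61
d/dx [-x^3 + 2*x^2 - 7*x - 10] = -3*x^2 + 4*x - 7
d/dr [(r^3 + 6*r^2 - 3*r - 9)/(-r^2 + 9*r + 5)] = (-r^4 + 18*r^3 + 66*r^2 + 42*r + 66)/(r^4 - 18*r^3 + 71*r^2 + 90*r + 25)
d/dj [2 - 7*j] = -7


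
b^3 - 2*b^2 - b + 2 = (b - 2)*(b - 1)*(b + 1)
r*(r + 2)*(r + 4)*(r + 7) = r^4 + 13*r^3 + 50*r^2 + 56*r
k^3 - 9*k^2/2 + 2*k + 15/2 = (k - 3)*(k - 5/2)*(k + 1)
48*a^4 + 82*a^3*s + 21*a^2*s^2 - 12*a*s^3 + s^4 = (-8*a + s)*(-6*a + s)*(a + s)^2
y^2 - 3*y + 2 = (y - 2)*(y - 1)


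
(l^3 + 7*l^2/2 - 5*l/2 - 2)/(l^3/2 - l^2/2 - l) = (-2*l^3 - 7*l^2 + 5*l + 4)/(l*(-l^2 + l + 2))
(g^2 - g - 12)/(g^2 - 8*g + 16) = (g + 3)/(g - 4)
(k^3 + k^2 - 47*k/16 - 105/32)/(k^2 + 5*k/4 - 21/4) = (8*k^2 + 22*k + 15)/(8*(k + 3))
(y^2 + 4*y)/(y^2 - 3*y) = (y + 4)/(y - 3)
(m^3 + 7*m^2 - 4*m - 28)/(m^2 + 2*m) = m + 5 - 14/m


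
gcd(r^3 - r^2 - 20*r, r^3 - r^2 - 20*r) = r^3 - r^2 - 20*r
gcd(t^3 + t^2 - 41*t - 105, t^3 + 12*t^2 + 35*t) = t + 5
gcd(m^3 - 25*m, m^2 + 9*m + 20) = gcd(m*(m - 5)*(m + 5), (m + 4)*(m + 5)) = m + 5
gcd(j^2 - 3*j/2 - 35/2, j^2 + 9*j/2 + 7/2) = j + 7/2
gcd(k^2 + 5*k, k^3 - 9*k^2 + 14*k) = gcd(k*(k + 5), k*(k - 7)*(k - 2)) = k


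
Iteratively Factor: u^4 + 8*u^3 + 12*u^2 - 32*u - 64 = (u + 4)*(u^3 + 4*u^2 - 4*u - 16) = (u + 2)*(u + 4)*(u^2 + 2*u - 8) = (u - 2)*(u + 2)*(u + 4)*(u + 4)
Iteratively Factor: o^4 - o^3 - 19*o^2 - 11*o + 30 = (o + 2)*(o^3 - 3*o^2 - 13*o + 15) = (o - 1)*(o + 2)*(o^2 - 2*o - 15) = (o - 1)*(o + 2)*(o + 3)*(o - 5)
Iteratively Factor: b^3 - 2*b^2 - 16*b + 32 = (b + 4)*(b^2 - 6*b + 8) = (b - 4)*(b + 4)*(b - 2)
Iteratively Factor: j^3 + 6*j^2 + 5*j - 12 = (j + 4)*(j^2 + 2*j - 3) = (j + 3)*(j + 4)*(j - 1)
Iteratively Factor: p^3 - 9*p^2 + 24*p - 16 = (p - 4)*(p^2 - 5*p + 4) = (p - 4)^2*(p - 1)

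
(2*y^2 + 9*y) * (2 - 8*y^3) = -16*y^5 - 72*y^4 + 4*y^2 + 18*y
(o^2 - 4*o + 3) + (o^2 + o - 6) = 2*o^2 - 3*o - 3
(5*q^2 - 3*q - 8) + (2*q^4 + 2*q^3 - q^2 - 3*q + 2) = 2*q^4 + 2*q^3 + 4*q^2 - 6*q - 6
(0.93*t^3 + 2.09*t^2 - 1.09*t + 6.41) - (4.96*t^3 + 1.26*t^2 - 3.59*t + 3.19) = -4.03*t^3 + 0.83*t^2 + 2.5*t + 3.22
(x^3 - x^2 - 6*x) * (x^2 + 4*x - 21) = x^5 + 3*x^4 - 31*x^3 - 3*x^2 + 126*x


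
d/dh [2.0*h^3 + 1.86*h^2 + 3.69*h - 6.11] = 6.0*h^2 + 3.72*h + 3.69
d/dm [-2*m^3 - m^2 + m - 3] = -6*m^2 - 2*m + 1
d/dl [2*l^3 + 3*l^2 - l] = 6*l^2 + 6*l - 1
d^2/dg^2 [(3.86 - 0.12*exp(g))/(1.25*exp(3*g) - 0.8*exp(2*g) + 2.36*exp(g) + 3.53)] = (-0.75*exp(6*g) + 54.64125*exp(5*g) - 41.1208*exp(4*g) + 39.31254*exp(3*g) - 177.18657*exp(2*g) + 66.100912*exp(g) - 33.652196)*exp(g)/(1.953125*exp(9*g) - 3.75*exp(8*g) + 13.4625*exp(7*g) + 1.874875*exp(6*g) + 4.2372*exp(5*g) + 55.89156*exp(4*g) + 19.884791*exp(3*g) + 29.075904*exp(2*g) + 88.223172*exp(g) + 43.986977)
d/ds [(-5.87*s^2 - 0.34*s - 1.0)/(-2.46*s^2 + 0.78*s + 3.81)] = (-5.415*s^2 - 49.6494*s - 0.5154)/(6.0516*s^4 - 3.8376*s^3 - 18.1368*s^2 + 5.9436*s + 14.5161)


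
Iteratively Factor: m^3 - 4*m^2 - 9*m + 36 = (m - 3)*(m^2 - m - 12) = (m - 3)*(m + 3)*(m - 4)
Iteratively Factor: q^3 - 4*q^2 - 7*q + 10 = (q - 1)*(q^2 - 3*q - 10) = (q - 1)*(q + 2)*(q - 5)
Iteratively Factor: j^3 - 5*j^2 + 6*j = (j - 3)*(j^2 - 2*j) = j*(j - 3)*(j - 2)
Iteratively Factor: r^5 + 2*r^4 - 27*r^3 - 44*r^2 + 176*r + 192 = (r + 4)*(r^4 - 2*r^3 - 19*r^2 + 32*r + 48) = (r + 4)^2*(r^3 - 6*r^2 + 5*r + 12) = (r - 3)*(r + 4)^2*(r^2 - 3*r - 4) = (r - 4)*(r - 3)*(r + 4)^2*(r + 1)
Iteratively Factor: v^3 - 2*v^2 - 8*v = (v - 4)*(v^2 + 2*v) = v*(v - 4)*(v + 2)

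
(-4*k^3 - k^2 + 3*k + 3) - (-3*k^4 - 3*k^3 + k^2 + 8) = 3*k^4 - k^3 - 2*k^2 + 3*k - 5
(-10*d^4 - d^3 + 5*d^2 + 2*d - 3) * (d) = -10*d^5 - d^4 + 5*d^3 + 2*d^2 - 3*d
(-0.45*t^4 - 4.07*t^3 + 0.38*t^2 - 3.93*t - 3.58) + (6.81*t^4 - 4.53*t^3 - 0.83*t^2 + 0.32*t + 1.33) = 6.36*t^4 - 8.6*t^3 - 0.45*t^2 - 3.61*t - 2.25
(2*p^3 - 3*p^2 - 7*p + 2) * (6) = 12*p^3 - 18*p^2 - 42*p + 12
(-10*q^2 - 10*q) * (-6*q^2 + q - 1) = 60*q^4 + 50*q^3 + 10*q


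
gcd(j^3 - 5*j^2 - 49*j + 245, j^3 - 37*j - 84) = j - 7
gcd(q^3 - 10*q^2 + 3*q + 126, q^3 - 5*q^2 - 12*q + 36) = q^2 - 3*q - 18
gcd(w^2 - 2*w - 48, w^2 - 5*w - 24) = w - 8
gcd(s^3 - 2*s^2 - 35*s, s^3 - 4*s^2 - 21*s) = s^2 - 7*s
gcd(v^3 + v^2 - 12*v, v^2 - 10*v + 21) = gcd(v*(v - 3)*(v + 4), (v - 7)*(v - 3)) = v - 3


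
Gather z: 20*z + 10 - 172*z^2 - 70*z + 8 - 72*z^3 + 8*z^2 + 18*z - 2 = -72*z^3 - 164*z^2 - 32*z + 16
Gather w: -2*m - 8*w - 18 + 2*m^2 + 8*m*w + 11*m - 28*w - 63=2*m^2 + 9*m + w*(8*m - 36) - 81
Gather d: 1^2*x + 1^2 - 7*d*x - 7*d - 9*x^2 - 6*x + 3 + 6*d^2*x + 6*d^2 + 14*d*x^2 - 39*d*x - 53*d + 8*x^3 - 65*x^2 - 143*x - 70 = d^2*(6*x + 6) + d*(14*x^2 - 46*x - 60) + 8*x^3 - 74*x^2 - 148*x - 66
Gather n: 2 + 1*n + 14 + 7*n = 8*n + 16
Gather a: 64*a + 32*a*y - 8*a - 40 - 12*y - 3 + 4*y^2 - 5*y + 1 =a*(32*y + 56) + 4*y^2 - 17*y - 42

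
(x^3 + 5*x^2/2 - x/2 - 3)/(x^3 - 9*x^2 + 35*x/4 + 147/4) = 2*(x^2 + x - 2)/(2*x^2 - 21*x + 49)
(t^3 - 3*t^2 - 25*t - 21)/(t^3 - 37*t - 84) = (t + 1)/(t + 4)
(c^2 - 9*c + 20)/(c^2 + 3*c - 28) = (c - 5)/(c + 7)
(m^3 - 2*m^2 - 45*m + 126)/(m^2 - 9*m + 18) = m + 7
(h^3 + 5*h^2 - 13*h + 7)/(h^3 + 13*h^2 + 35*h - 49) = (h - 1)/(h + 7)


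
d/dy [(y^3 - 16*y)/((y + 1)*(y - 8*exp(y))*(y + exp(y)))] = (y*(16 - y^2)*(y - 8*exp(y))*(y + exp(y)) - y*(y + 1)*(y - 8*exp(y))*(y^2 - 16)*(exp(y) + 1) + y*(y + 1)*(y + exp(y))*(y^2 - 16)*(8*exp(y) - 1) + (y + 1)*(y - 8*exp(y))*(y + exp(y))*(3*y^2 - 16))/((y + 1)^2*(y - 8*exp(y))^2*(y + exp(y))^2)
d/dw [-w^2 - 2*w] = -2*w - 2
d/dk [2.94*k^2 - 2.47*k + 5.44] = 5.88*k - 2.47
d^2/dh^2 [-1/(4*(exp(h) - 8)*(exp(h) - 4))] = (-exp(3*h) + 9*exp(2*h) - 4*exp(h) - 96)*exp(h)/(exp(6*h) - 36*exp(5*h) + 528*exp(4*h) - 4032*exp(3*h) + 16896*exp(2*h) - 36864*exp(h) + 32768)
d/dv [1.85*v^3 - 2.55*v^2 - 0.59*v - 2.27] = 5.55*v^2 - 5.1*v - 0.59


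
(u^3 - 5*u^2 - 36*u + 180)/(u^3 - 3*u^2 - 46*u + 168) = (u^2 + u - 30)/(u^2 + 3*u - 28)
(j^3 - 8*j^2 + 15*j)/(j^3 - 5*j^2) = (j - 3)/j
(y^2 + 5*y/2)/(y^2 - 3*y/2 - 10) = y/(y - 4)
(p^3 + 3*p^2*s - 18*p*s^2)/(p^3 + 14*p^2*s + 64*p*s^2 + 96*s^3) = p*(p - 3*s)/(p^2 + 8*p*s + 16*s^2)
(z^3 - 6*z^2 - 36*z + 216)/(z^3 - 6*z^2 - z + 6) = (z^2 - 36)/(z^2 - 1)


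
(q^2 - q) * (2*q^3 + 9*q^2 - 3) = 2*q^5 + 7*q^4 - 9*q^3 - 3*q^2 + 3*q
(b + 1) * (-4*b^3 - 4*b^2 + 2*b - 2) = -4*b^4 - 8*b^3 - 2*b^2 - 2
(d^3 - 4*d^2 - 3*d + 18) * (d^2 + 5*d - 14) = d^5 + d^4 - 37*d^3 + 59*d^2 + 132*d - 252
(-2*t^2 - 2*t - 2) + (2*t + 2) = -2*t^2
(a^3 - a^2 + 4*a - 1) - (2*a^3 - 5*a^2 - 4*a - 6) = -a^3 + 4*a^2 + 8*a + 5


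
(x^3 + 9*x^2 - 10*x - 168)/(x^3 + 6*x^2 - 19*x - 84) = (x + 6)/(x + 3)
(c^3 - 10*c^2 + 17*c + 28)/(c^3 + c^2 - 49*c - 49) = (c - 4)/(c + 7)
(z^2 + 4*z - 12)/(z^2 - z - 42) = (z - 2)/(z - 7)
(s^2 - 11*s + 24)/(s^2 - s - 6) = (s - 8)/(s + 2)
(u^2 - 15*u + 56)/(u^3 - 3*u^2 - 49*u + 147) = (u - 8)/(u^2 + 4*u - 21)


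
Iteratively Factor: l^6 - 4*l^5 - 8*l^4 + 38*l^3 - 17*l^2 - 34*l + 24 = (l - 4)*(l^5 - 8*l^3 + 6*l^2 + 7*l - 6) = (l - 4)*(l + 3)*(l^4 - 3*l^3 + l^2 + 3*l - 2) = (l - 4)*(l + 1)*(l + 3)*(l^3 - 4*l^2 + 5*l - 2) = (l - 4)*(l - 1)*(l + 1)*(l + 3)*(l^2 - 3*l + 2) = (l - 4)*(l - 2)*(l - 1)*(l + 1)*(l + 3)*(l - 1)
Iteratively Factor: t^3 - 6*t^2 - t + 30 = (t - 5)*(t^2 - t - 6) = (t - 5)*(t + 2)*(t - 3)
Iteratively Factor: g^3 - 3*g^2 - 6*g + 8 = (g - 1)*(g^2 - 2*g - 8) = (g - 1)*(g + 2)*(g - 4)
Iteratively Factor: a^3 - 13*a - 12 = (a + 3)*(a^2 - 3*a - 4) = (a + 1)*(a + 3)*(a - 4)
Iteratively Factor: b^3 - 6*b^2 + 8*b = (b - 4)*(b^2 - 2*b) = b*(b - 4)*(b - 2)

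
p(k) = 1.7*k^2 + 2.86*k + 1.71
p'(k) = 3.4*k + 2.86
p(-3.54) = 12.89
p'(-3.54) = -9.18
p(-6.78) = 60.47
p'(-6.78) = -20.19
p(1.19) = 7.52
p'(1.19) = 6.91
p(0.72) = 4.65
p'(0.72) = 5.31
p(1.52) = 9.98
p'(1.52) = 8.03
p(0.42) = 3.21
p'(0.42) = 4.29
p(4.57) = 50.28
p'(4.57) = 18.40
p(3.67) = 35.10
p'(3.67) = 15.34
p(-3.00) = 8.43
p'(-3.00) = -7.34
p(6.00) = 80.07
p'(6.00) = 23.26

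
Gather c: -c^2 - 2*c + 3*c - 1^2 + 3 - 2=-c^2 + c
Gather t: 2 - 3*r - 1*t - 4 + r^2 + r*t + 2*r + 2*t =r^2 - r + t*(r + 1) - 2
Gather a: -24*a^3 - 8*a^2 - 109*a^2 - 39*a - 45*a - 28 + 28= -24*a^3 - 117*a^2 - 84*a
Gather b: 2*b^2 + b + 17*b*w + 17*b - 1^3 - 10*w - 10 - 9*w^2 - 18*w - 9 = 2*b^2 + b*(17*w + 18) - 9*w^2 - 28*w - 20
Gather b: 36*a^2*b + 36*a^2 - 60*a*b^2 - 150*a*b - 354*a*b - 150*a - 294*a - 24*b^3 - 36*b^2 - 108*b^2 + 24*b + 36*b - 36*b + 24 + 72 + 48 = 36*a^2 - 444*a - 24*b^3 + b^2*(-60*a - 144) + b*(36*a^2 - 504*a + 24) + 144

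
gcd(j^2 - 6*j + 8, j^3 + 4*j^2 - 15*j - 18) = 1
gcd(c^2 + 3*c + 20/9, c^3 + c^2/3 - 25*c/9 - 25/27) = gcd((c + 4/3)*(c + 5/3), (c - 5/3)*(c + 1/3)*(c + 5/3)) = c + 5/3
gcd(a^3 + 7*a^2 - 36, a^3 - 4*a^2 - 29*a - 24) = a + 3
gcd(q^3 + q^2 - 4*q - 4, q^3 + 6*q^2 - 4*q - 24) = q^2 - 4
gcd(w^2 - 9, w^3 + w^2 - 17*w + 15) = w - 3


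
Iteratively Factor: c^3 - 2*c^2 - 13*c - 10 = (c - 5)*(c^2 + 3*c + 2) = (c - 5)*(c + 1)*(c + 2)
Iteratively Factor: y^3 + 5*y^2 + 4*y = (y)*(y^2 + 5*y + 4) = y*(y + 1)*(y + 4)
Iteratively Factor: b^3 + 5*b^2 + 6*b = (b + 2)*(b^2 + 3*b) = (b + 2)*(b + 3)*(b)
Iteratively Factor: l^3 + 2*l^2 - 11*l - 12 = (l - 3)*(l^2 + 5*l + 4) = (l - 3)*(l + 4)*(l + 1)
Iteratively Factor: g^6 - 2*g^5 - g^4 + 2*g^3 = (g)*(g^5 - 2*g^4 - g^3 + 2*g^2) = g*(g + 1)*(g^4 - 3*g^3 + 2*g^2) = g^2*(g + 1)*(g^3 - 3*g^2 + 2*g) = g^2*(g - 2)*(g + 1)*(g^2 - g) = g^2*(g - 2)*(g - 1)*(g + 1)*(g)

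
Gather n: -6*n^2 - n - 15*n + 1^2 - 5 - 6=-6*n^2 - 16*n - 10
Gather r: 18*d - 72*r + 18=18*d - 72*r + 18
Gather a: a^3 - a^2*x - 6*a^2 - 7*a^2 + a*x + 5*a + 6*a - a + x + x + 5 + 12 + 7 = a^3 + a^2*(-x - 13) + a*(x + 10) + 2*x + 24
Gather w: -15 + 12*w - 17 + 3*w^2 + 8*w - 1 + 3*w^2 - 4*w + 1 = 6*w^2 + 16*w - 32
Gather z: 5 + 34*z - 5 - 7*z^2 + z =-7*z^2 + 35*z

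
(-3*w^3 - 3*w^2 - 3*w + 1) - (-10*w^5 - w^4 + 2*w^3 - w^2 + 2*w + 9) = 10*w^5 + w^4 - 5*w^3 - 2*w^2 - 5*w - 8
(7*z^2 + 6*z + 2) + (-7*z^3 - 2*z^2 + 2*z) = -7*z^3 + 5*z^2 + 8*z + 2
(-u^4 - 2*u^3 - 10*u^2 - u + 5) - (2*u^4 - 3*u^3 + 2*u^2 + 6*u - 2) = -3*u^4 + u^3 - 12*u^2 - 7*u + 7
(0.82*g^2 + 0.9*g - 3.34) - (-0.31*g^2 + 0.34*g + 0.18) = 1.13*g^2 + 0.56*g - 3.52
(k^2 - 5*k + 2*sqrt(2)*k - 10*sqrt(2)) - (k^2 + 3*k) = -8*k + 2*sqrt(2)*k - 10*sqrt(2)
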